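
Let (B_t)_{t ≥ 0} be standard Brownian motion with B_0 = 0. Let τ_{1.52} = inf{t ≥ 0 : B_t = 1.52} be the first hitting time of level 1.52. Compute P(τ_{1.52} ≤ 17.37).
P(τ_{1.52} ≤ 17.37) = 2(1 − Φ(1.52/√17.37)) = 2(1 − Φ(0.3647)) ≈ 0.7153

By the reflection principle for standard BM, P(τ_b ≤ t) = 2 · P(B_t ≥ b). Since B_t ~ N(0, t), P(B_t ≥ 1.52) = 1 − Φ(1.52/√t) = 1 − Φ(1.52/√17.37) = 1 − Φ(0.3647) ≈ 0.35767. Doubling: P(τ_{1.52} ≤ 17.37) ≈ 2 · 0.35767 = 0.71534 ≈ 0.7153.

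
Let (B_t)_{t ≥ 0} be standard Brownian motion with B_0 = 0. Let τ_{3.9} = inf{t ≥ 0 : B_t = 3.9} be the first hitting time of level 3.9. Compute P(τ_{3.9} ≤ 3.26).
P(τ_{3.9} ≤ 3.26) = 2(1 − Φ(3.9/√3.26)) = 2(1 − Φ(2.1600)) ≈ 0.0308

By the reflection principle for standard BM, P(τ_b ≤ t) = 2 · P(B_t ≥ b). Since B_t ~ N(0, t), P(B_t ≥ 3.9) = 1 − Φ(3.9/√t) = 1 − Φ(3.9/√3.26) = 1 − Φ(2.1600) ≈ 0.01539. Doubling: P(τ_{3.9} ≤ 3.26) ≈ 2 · 0.01539 = 0.03078 ≈ 0.0308.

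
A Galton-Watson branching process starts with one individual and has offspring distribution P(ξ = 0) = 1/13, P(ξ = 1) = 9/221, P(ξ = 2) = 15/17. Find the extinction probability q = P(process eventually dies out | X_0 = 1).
q = 17/195

The pgf is f(s) = 1/13 + 9/221·s + 15/17·s². The extinction probability q is the smallest fixed point of f in [0, 1]. Setting s = f(s):
  15/17·s² + (9/221 − 1)·s + 1/13 = 0
  15/17·s² − (1/13 + 15/17)·s + 1/13 = 0
which factors as (s − 1)·(15/17·s − 1/13) = 0, giving roots s = 1 and s = (1/13)/(15/17) = 17/195.
Mean offspring μ = 9/221 + 2·15/17 = 399/221 > 1 (supercritical), so q < 1. The extinction probability is the smaller root: q = (1/13)/(15/17) = 17/195.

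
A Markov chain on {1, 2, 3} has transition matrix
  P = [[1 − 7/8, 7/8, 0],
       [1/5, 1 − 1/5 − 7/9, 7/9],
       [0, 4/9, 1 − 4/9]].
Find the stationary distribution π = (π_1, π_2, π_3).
π = (32/417, 140/417, 245/417)

This is a birth-death chain on three states, which satisfies detailed balance: π_1 · P_{12} = π_2 · P_{21} and π_2 · P_{23} = π_3 · P_{32}.
From π_1 · 7/8 = π_2 · 1/5: π_2/π_1 = (7/8)/(1/5) = 35/8.
From π_2 · 7/9 = π_3 · 4/9: π_3/π_2 = (7/9)/(4/9) = 7/4.
Take π_1 proportional to 1; then unnormalized π = (1, 35/8, 245/32). Normalize by dividing by the sum 417/32:
  π = (32/417, 140/417, 245/417).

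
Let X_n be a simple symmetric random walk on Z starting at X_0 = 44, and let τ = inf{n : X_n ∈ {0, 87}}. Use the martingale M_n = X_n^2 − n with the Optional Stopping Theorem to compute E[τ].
E[τ] = 1892

M_n = X_n^2 − n is a martingale (since E[X_{n+1}^2 | F_n] = X_n^2 + 1). By OST (τ has finite mean in a bounded region), E[M_τ] = E[M_0] = X_0^2 − 0 = 44^2 = 1936. Also E[M_τ] = E[X_τ^2] − E[τ]. The walk exits at 0 or 87, with P(hit 87 first) = 44/87, so E[X_τ^2] = 87^2 · 44/87 + 0 = 3828. Thus E[τ] = E[X_τ^2] − E[M_τ] = 3828 − 1936 = 1892 = 44(87 − 44) = 1892.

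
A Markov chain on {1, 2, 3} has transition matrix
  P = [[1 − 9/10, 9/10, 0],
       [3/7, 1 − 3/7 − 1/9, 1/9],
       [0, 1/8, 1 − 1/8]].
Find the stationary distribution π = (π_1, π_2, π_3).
π = (30/149, 63/149, 56/149)

This is a birth-death chain on three states, which satisfies detailed balance: π_1 · P_{12} = π_2 · P_{21} and π_2 · P_{23} = π_3 · P_{32}.
From π_1 · 9/10 = π_2 · 3/7: π_2/π_1 = (9/10)/(3/7) = 21/10.
From π_2 · 1/9 = π_3 · 1/8: π_3/π_2 = (1/9)/(1/8) = 8/9.
Take π_1 proportional to 1; then unnormalized π = (1, 21/10, 28/15). Normalize by dividing by the sum 149/30:
  π = (30/149, 63/149, 56/149).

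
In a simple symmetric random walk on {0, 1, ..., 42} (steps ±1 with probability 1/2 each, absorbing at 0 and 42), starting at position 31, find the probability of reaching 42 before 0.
P(hit 42 before 0) = 31/42

Let u_k = P(hit 42 before 0 | start at k). Then u_0 = 0, u_42 = 1, and u_k = u_{k-1}/2 + u_{k+1}/2 for 1 ≤ k ≤ 41. This harmonic recurrence is solved by u_k = k/42, giving u_31 = 31/42.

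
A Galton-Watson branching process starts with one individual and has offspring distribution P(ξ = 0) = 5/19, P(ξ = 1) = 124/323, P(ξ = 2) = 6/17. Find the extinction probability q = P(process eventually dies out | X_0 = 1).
q = 85/114

The pgf is f(s) = 5/19 + 124/323·s + 6/17·s². The extinction probability q is the smallest fixed point of f in [0, 1]. Setting s = f(s):
  6/17·s² + (124/323 − 1)·s + 5/19 = 0
  6/17·s² − (5/19 + 6/17)·s + 5/19 = 0
which factors as (s − 1)·(6/17·s − 5/19) = 0, giving roots s = 1 and s = (5/19)/(6/17) = 85/114.
Mean offspring μ = 124/323 + 2·6/17 = 352/323 > 1 (supercritical), so q < 1. The extinction probability is the smaller root: q = (5/19)/(6/17) = 85/114.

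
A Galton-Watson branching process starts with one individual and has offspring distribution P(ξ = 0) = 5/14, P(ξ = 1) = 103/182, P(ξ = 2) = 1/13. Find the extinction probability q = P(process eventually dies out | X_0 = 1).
q = 1

Mean offspring μ = 0·5/14 + 1·103/182 + 2·1/13 = 131/182 ≤ 1. For μ ≤ 1 with offspring not concentrated at 1, the Galton-Watson process goes extinct almost surely, so q = 1.
(Algebraic check: The pgf is f(s) = 5/14 + 103/182·s + 1/13·s². The extinction probability q is the smallest fixed point of f in [0, 1]. Setting s = f(s):
  1/13·s² + (103/182 − 1)·s + 5/14 = 0
  1/13·s² − (5/14 + 1/13)·s + 5/14 = 0
which factors as (s − 1)·(1/13·s − 5/14) = 0, giving roots s = 1 and s = (5/14)/(1/13) = 65/14. Since 65/14 ≥ 1, the smallest root in [0, 1] is s = 1.)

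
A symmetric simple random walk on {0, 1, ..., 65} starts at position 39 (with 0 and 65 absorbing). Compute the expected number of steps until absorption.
E[τ | X_0 = 39] = 1014

Let v_k = E[τ | X_0 = k]. Boundary: v_0 = v_65 = 0. Recurrence: v_k = 1 + (v_{k-1} + v_{k+1})/2 for 1 ≤ k ≤ 64. The particular solution to v_k − (v_{k-1} + v_{k+1})/2 = 1 is v_k = −k^2. Adding homogeneous solution A + B k and matching boundaries gives v_k = k (65 − k). Substituting k = 39: v_39 = 39 · 26 = 1014.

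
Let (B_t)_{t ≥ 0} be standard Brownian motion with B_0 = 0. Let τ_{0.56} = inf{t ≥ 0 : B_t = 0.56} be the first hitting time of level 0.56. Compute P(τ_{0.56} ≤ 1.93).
P(τ_{0.56} ≤ 1.93) = 2(1 − Φ(0.56/√1.93)) = 2(1 − Φ(0.4031)) ≈ 0.6869

By the reflection principle for standard BM, P(τ_b ≤ t) = 2 · P(B_t ≥ b). Since B_t ~ N(0, t), P(B_t ≥ 0.56) = 1 − Φ(0.56/√t) = 1 − Φ(0.56/√1.93) = 1 − Φ(0.4031) ≈ 0.34344. Doubling: P(τ_{0.56} ≤ 1.93) ≈ 2 · 0.34344 = 0.68688 ≈ 0.6869.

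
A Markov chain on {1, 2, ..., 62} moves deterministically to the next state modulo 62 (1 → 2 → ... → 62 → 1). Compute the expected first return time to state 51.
E[T_51 | X_0 = 51] = 62

The chain cycles deterministically, so starting at state 51 it returns in exactly 62 steps. Equivalently, the stationary distribution is uniform π_j = 1/62 for every state j, so by Kac's formula E[T_51] = 1/π_51 = 62.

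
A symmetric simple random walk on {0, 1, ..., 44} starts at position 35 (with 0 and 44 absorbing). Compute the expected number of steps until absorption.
E[τ | X_0 = 35] = 315

Let v_k = E[τ | X_0 = k]. Boundary: v_0 = v_44 = 0. Recurrence: v_k = 1 + (v_{k-1} + v_{k+1})/2 for 1 ≤ k ≤ 43. The particular solution to v_k − (v_{k-1} + v_{k+1})/2 = 1 is v_k = −k^2. Adding homogeneous solution A + B k and matching boundaries gives v_k = k (44 − k). Substituting k = 35: v_35 = 35 · 9 = 315.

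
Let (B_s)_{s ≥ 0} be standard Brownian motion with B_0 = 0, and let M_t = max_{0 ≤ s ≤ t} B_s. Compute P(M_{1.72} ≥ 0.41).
P(M_{1.72} ≥ 0.41) = 2·P(B_{1.72} ≥ 0.41) = 2(1 − Φ(0.41/√1.72)) ≈ 0.7546

By the reflection principle for Brownian motion, P(M_t ≥ a) = 2 · P(B_t ≥ a) for a ≥ 0. Since B_t ~ N(0, t), P(B_t ≥ 0.41) = 1 − Φ(0.41/√t) = 1 − Φ(0.41/√1.72) = 1 − Φ(0.3126). So
  P(M_{1.72} ≥ 0.41) = 2(1 − Φ(0.3126)) ≈ 0.7546.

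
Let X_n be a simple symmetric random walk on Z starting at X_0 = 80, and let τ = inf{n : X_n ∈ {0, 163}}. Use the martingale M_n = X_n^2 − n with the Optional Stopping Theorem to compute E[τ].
E[τ] = 6640

M_n = X_n^2 − n is a martingale (since E[X_{n+1}^2 | F_n] = X_n^2 + 1). By OST (τ has finite mean in a bounded region), E[M_τ] = E[M_0] = X_0^2 − 0 = 80^2 = 6400. Also E[M_τ] = E[X_τ^2] − E[τ]. The walk exits at 0 or 163, with P(hit 163 first) = 80/163, so E[X_τ^2] = 163^2 · 80/163 + 0 = 13040. Thus E[τ] = E[X_τ^2] − E[M_τ] = 13040 − 6400 = 6640 = 80(163 − 80) = 6640.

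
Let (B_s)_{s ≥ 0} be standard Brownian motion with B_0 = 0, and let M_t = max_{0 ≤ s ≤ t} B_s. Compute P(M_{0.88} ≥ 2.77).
P(M_{0.88} ≥ 2.77) = 2·P(B_{0.88} ≥ 2.77) = 2(1 − Φ(2.77/√0.88)) ≈ 0.0031

By the reflection principle for Brownian motion, P(M_t ≥ a) = 2 · P(B_t ≥ a) for a ≥ 0. Since B_t ~ N(0, t), P(B_t ≥ 2.77) = 1 − Φ(2.77/√t) = 1 − Φ(2.77/√0.88) = 1 − Φ(2.9528). So
  P(M_{0.88} ≥ 2.77) = 2(1 − Φ(2.9528)) ≈ 0.0031.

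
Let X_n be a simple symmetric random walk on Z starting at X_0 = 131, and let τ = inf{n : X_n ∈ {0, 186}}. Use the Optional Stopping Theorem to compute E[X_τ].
E[X_τ] = 131

X_n is a martingale and τ is a bounded-mean stopping time (indeed τ is finite a.s. with bounded expectation since the walk is in a bounded region). By the OST, E[X_τ] = E[X_0] = 131. Equivalently: E[X_τ] = 186 · P(hit 186 first) + 0 · P(hit 0 first) = 186 · (131/186) = 131.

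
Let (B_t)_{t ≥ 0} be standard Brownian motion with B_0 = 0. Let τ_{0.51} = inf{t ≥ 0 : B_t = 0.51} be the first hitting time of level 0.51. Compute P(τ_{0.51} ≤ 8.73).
P(τ_{0.51} ≤ 8.73) = 2(1 − Φ(0.51/√8.73)) = 2(1 − Φ(0.1726)) ≈ 0.8630

By the reflection principle for standard BM, P(τ_b ≤ t) = 2 · P(B_t ≥ b). Since B_t ~ N(0, t), P(B_t ≥ 0.51) = 1 − Φ(0.51/√t) = 1 − Φ(0.51/√8.73) = 1 − Φ(0.1726) ≈ 0.43148. Doubling: P(τ_{0.51} ≤ 8.73) ≈ 2 · 0.43148 = 0.86296 ≈ 0.8630.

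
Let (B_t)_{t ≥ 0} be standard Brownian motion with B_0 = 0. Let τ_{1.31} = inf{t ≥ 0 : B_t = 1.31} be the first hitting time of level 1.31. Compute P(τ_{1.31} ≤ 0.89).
P(τ_{1.31} ≤ 0.89) = 2(1 − Φ(1.31/√0.89)) = 2(1 − Φ(1.3886)) ≈ 0.1650

By the reflection principle for standard BM, P(τ_b ≤ t) = 2 · P(B_t ≥ b). Since B_t ~ N(0, t), P(B_t ≥ 1.31) = 1 − Φ(1.31/√t) = 1 − Φ(1.31/√0.89) = 1 − Φ(1.3886) ≈ 0.08248. Doubling: P(τ_{1.31} ≤ 0.89) ≈ 2 · 0.08248 = 0.16496 ≈ 0.1650.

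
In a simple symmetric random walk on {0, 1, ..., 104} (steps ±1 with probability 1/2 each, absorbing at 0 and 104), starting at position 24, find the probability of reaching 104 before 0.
P(hit 104 before 0) = 24/104 = 3/13

Let u_k = P(hit 104 before 0 | start at k). Then u_0 = 0, u_104 = 1, and u_k = u_{k-1}/2 + u_{k+1}/2 for 1 ≤ k ≤ 103. This harmonic recurrence is solved by u_k = k/104, giving u_24 = 24/104 = 3/13.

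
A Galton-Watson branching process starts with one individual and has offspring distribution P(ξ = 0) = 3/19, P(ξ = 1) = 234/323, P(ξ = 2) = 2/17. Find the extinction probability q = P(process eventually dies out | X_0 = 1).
q = 1

Mean offspring μ = 0·3/19 + 1·234/323 + 2·2/17 = 310/323 ≤ 1. For μ ≤ 1 with offspring not concentrated at 1, the Galton-Watson process goes extinct almost surely, so q = 1.
(Algebraic check: The pgf is f(s) = 3/19 + 234/323·s + 2/17·s². The extinction probability q is the smallest fixed point of f in [0, 1]. Setting s = f(s):
  2/17·s² + (234/323 − 1)·s + 3/19 = 0
  2/17·s² − (3/19 + 2/17)·s + 3/19 = 0
which factors as (s − 1)·(2/17·s − 3/19) = 0, giving roots s = 1 and s = (3/19)/(2/17) = 51/38. Since 51/38 ≥ 1, the smallest root in [0, 1] is s = 1.)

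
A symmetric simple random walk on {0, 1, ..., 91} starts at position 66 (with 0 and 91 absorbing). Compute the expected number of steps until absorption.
E[τ | X_0 = 66] = 1650

Let v_k = E[τ | X_0 = k]. Boundary: v_0 = v_91 = 0. Recurrence: v_k = 1 + (v_{k-1} + v_{k+1})/2 for 1 ≤ k ≤ 90. The particular solution to v_k − (v_{k-1} + v_{k+1})/2 = 1 is v_k = −k^2. Adding homogeneous solution A + B k and matching boundaries gives v_k = k (91 − k). Substituting k = 66: v_66 = 66 · 25 = 1650.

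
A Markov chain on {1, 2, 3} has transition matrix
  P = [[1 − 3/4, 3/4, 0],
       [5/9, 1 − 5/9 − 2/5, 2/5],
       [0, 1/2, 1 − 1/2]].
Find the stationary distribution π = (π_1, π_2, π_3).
π = (100/343, 135/343, 108/343)

This is a birth-death chain on three states, which satisfies detailed balance: π_1 · P_{12} = π_2 · P_{21} and π_2 · P_{23} = π_3 · P_{32}.
From π_1 · 3/4 = π_2 · 5/9: π_2/π_1 = (3/4)/(5/9) = 27/20.
From π_2 · 2/5 = π_3 · 1/2: π_3/π_2 = (2/5)/(1/2) = 4/5.
Take π_1 proportional to 1; then unnormalized π = (1, 27/20, 27/25). Normalize by dividing by the sum 343/100:
  π = (100/343, 135/343, 108/343).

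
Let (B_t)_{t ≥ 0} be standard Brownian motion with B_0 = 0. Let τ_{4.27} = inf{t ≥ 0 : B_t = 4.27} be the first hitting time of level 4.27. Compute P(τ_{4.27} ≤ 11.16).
P(τ_{4.27} ≤ 11.16) = 2(1 − Φ(4.27/√11.16)) = 2(1 − Φ(1.2782)) ≈ 0.2012

By the reflection principle for standard BM, P(τ_b ≤ t) = 2 · P(B_t ≥ b). Since B_t ~ N(0, t), P(B_t ≥ 4.27) = 1 − Φ(4.27/√t) = 1 − Φ(4.27/√11.16) = 1 − Φ(1.2782) ≈ 0.10059. Doubling: P(τ_{4.27} ≤ 11.16) ≈ 2 · 0.10059 = 0.20118 ≈ 0.2012.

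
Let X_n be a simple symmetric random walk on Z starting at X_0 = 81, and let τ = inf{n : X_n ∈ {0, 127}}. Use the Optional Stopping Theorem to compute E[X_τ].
E[X_τ] = 81

X_n is a martingale and τ is a bounded-mean stopping time (indeed τ is finite a.s. with bounded expectation since the walk is in a bounded region). By the OST, E[X_τ] = E[X_0] = 81. Equivalently: E[X_τ] = 127 · P(hit 127 first) + 0 · P(hit 0 first) = 127 · (81/127) = 81.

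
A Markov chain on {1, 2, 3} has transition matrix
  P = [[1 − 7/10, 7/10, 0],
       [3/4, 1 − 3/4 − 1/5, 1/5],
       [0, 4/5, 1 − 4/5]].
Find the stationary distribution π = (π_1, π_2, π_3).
π = (6/13, 28/65, 7/65)

This is a birth-death chain on three states, which satisfies detailed balance: π_1 · P_{12} = π_2 · P_{21} and π_2 · P_{23} = π_3 · P_{32}.
From π_1 · 7/10 = π_2 · 3/4: π_2/π_1 = (7/10)/(3/4) = 14/15.
From π_2 · 1/5 = π_3 · 4/5: π_3/π_2 = (1/5)/(4/5) = 1/4.
Take π_1 proportional to 1; then unnormalized π = (1, 14/15, 7/30). Normalize by dividing by the sum 13/6:
  π = (6/13, 28/65, 7/65).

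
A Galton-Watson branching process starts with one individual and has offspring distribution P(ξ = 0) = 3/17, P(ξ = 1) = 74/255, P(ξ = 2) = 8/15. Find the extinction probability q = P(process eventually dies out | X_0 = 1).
q = 45/136

The pgf is f(s) = 3/17 + 74/255·s + 8/15·s². The extinction probability q is the smallest fixed point of f in [0, 1]. Setting s = f(s):
  8/15·s² + (74/255 − 1)·s + 3/17 = 0
  8/15·s² − (3/17 + 8/15)·s + 3/17 = 0
which factors as (s − 1)·(8/15·s − 3/17) = 0, giving roots s = 1 and s = (3/17)/(8/15) = 45/136.
Mean offspring μ = 74/255 + 2·8/15 = 346/255 > 1 (supercritical), so q < 1. The extinction probability is the smaller root: q = (3/17)/(8/15) = 45/136.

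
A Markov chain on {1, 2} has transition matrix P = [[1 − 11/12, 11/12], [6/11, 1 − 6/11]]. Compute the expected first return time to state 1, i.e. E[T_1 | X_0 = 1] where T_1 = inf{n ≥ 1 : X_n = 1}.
E[T_1 | X_0 = 1] = 1/π_1 = 193/72

For an irreducible recurrent Markov chain with stationary distribution π, E[T_i | X_0 = i] = 1/π_i (Kac's formula). Here π_1 = (6/11)/(11/12 + 6/11) = (6/11)/(193/132) = 72/193, so E[T_1 | X_0 = 1] = 1/π_1 = (11/12 + 6/11)/(6/11) = (193/132)/(6/11) = 193/72.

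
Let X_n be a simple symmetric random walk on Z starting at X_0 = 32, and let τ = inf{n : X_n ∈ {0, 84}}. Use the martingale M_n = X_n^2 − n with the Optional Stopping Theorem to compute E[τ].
E[τ] = 1664

M_n = X_n^2 − n is a martingale (since E[X_{n+1}^2 | F_n] = X_n^2 + 1). By OST (τ has finite mean in a bounded region), E[M_τ] = E[M_0] = X_0^2 − 0 = 32^2 = 1024. Also E[M_τ] = E[X_τ^2] − E[τ]. The walk exits at 0 or 84, with P(hit 84 first) = 32/84, so E[X_τ^2] = 84^2 · 32/84 + 0 = 2688. Thus E[τ] = E[X_τ^2] − E[M_τ] = 2688 − 1024 = 1664 = 32(84 − 32) = 1664.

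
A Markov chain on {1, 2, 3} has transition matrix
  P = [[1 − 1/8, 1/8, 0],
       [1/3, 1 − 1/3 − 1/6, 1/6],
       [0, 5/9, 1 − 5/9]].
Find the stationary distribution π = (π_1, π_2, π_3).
π = (80/119, 30/119, 9/119)

This is a birth-death chain on three states, which satisfies detailed balance: π_1 · P_{12} = π_2 · P_{21} and π_2 · P_{23} = π_3 · P_{32}.
From π_1 · 1/8 = π_2 · 1/3: π_2/π_1 = (1/8)/(1/3) = 3/8.
From π_2 · 1/6 = π_3 · 5/9: π_3/π_2 = (1/6)/(5/9) = 3/10.
Take π_1 proportional to 1; then unnormalized π = (1, 3/8, 9/80). Normalize by dividing by the sum 119/80:
  π = (80/119, 30/119, 9/119).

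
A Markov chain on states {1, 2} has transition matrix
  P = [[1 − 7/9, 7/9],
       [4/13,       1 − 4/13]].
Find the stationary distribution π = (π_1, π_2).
π_1 = 36/127, π_2 = 91/127

Solve πP = π with π_1 + π_2 = 1. From πP = π: π_1 · (1 − 7/9) + π_2 · 4/13 = π_1 ⇒ π_2 · 4/13 = π_1 · 7/9 ⇒ π_2/π_1 = (7/9)/(4/13) = 91/36. Together with π_1 + π_2 = 1:
  π_1 = (4/13)/(7/9 + 4/13) = (4/13)/(127/117) = 36/127,
  π_2 = (7/9)/(7/9 + 4/13) = (7/9)/(127/117) = 91/127.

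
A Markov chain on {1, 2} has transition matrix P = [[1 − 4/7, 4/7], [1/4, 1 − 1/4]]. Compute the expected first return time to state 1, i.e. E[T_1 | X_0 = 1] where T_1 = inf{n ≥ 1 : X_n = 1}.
E[T_1 | X_0 = 1] = 1/π_1 = 23/7

For an irreducible recurrent Markov chain with stationary distribution π, E[T_i | X_0 = i] = 1/π_i (Kac's formula). Here π_1 = (1/4)/(4/7 + 1/4) = (1/4)/(23/28) = 7/23, so E[T_1 | X_0 = 1] = 1/π_1 = (4/7 + 1/4)/(1/4) = (23/28)/(1/4) = 23/7.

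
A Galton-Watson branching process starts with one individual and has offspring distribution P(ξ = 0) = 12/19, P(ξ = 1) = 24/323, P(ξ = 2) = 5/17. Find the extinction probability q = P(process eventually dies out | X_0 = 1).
q = 1

Mean offspring μ = 0·12/19 + 1·24/323 + 2·5/17 = 214/323 ≤ 1. For μ ≤ 1 with offspring not concentrated at 1, the Galton-Watson process goes extinct almost surely, so q = 1.
(Algebraic check: The pgf is f(s) = 12/19 + 24/323·s + 5/17·s². The extinction probability q is the smallest fixed point of f in [0, 1]. Setting s = f(s):
  5/17·s² + (24/323 − 1)·s + 12/19 = 0
  5/17·s² − (12/19 + 5/17)·s + 12/19 = 0
which factors as (s − 1)·(5/17·s − 12/19) = 0, giving roots s = 1 and s = (12/19)/(5/17) = 204/95. Since 204/95 ≥ 1, the smallest root in [0, 1] is s = 1.)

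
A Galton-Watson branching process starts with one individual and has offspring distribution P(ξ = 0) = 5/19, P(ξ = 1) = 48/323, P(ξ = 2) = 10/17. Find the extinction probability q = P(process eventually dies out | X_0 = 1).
q = 17/38

The pgf is f(s) = 5/19 + 48/323·s + 10/17·s². The extinction probability q is the smallest fixed point of f in [0, 1]. Setting s = f(s):
  10/17·s² + (48/323 − 1)·s + 5/19 = 0
  10/17·s² − (5/19 + 10/17)·s + 5/19 = 0
which factors as (s − 1)·(10/17·s − 5/19) = 0, giving roots s = 1 and s = (5/19)/(10/17) = 17/38.
Mean offspring μ = 48/323 + 2·10/17 = 428/323 > 1 (supercritical), so q < 1. The extinction probability is the smaller root: q = (5/19)/(10/17) = 17/38.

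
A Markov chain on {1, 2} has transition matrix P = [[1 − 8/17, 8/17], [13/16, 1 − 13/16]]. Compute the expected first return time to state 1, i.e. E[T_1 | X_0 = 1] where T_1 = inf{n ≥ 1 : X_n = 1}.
E[T_1 | X_0 = 1] = 1/π_1 = 349/221

For an irreducible recurrent Markov chain with stationary distribution π, E[T_i | X_0 = i] = 1/π_i (Kac's formula). Here π_1 = (13/16)/(8/17 + 13/16) = (13/16)/(349/272) = 221/349, so E[T_1 | X_0 = 1] = 1/π_1 = (8/17 + 13/16)/(13/16) = (349/272)/(13/16) = 349/221.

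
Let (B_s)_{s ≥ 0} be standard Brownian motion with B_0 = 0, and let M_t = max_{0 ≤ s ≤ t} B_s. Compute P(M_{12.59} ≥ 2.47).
P(M_{12.59} ≥ 2.47) = 2·P(B_{12.59} ≥ 2.47) = 2(1 − Φ(2.47/√12.59)) ≈ 0.4864

By the reflection principle for Brownian motion, P(M_t ≥ a) = 2 · P(B_t ≥ a) for a ≥ 0. Since B_t ~ N(0, t), P(B_t ≥ 2.47) = 1 − Φ(2.47/√t) = 1 − Φ(2.47/√12.59) = 1 − Φ(0.6961). So
  P(M_{12.59} ≥ 2.47) = 2(1 − Φ(0.6961)) ≈ 0.4864.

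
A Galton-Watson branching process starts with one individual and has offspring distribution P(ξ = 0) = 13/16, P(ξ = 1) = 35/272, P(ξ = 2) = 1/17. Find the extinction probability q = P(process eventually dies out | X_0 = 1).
q = 1

Mean offspring μ = 0·13/16 + 1·35/272 + 2·1/17 = 67/272 ≤ 1. For μ ≤ 1 with offspring not concentrated at 1, the Galton-Watson process goes extinct almost surely, so q = 1.
(Algebraic check: The pgf is f(s) = 13/16 + 35/272·s + 1/17·s². The extinction probability q is the smallest fixed point of f in [0, 1]. Setting s = f(s):
  1/17·s² + (35/272 − 1)·s + 13/16 = 0
  1/17·s² − (13/16 + 1/17)·s + 13/16 = 0
which factors as (s − 1)·(1/17·s − 13/16) = 0, giving roots s = 1 and s = (13/16)/(1/17) = 221/16. Since 221/16 ≥ 1, the smallest root in [0, 1] is s = 1.)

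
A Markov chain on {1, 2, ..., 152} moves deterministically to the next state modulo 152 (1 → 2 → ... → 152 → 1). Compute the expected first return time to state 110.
E[T_110 | X_0 = 110] = 152

The chain cycles deterministically, so starting at state 110 it returns in exactly 152 steps. Equivalently, the stationary distribution is uniform π_j = 1/152 for every state j, so by Kac's formula E[T_110] = 1/π_110 = 152.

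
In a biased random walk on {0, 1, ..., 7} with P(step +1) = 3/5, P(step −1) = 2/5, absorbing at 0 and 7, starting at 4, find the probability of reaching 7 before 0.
P(hit 7 before 0) = (1 − (2/3)^4) / (1 − (2/3)^7) = 1755/2059

Let u_k denote P(reach 7 before 0 | start at k). Boundary: u_0 = 0, u_7 = 1. Recurrence: u_k = 3/5·u_{k+1} + 2/5·u_{k-1} for 1 ≤ k ≤ 6. Try u_k = A + B·r^k with r = q/p = (2/5)/(3/5) = 2/3. Substitution satisfies the recurrence; boundary conditions give:
  u_k = (1 − r^k) / (1 − r^N) = (1 − (2/3)^4) / (1 − (2/3)^7) = 1755/2059.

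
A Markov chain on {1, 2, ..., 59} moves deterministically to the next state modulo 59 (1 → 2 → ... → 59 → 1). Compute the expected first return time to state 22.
E[T_22 | X_0 = 22] = 59

The chain cycles deterministically, so starting at state 22 it returns in exactly 59 steps. Equivalently, the stationary distribution is uniform π_j = 1/59 for every state j, so by Kac's formula E[T_22] = 1/π_22 = 59.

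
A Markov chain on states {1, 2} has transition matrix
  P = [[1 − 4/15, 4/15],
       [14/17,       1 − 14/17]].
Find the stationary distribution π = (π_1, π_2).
π_1 = 105/139, π_2 = 34/139

Solve πP = π with π_1 + π_2 = 1. From πP = π: π_1 · (1 − 4/15) + π_2 · 14/17 = π_1 ⇒ π_2 · 14/17 = π_1 · 4/15 ⇒ π_2/π_1 = (4/15)/(14/17) = 34/105. Together with π_1 + π_2 = 1:
  π_1 = (14/17)/(4/15 + 14/17) = (14/17)/(278/255) = 105/139,
  π_2 = (4/15)/(4/15 + 14/17) = (4/15)/(278/255) = 34/139.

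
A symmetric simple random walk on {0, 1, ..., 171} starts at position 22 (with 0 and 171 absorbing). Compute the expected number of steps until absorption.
E[τ | X_0 = 22] = 3278

Let v_k = E[τ | X_0 = k]. Boundary: v_0 = v_171 = 0. Recurrence: v_k = 1 + (v_{k-1} + v_{k+1})/2 for 1 ≤ k ≤ 170. The particular solution to v_k − (v_{k-1} + v_{k+1})/2 = 1 is v_k = −k^2. Adding homogeneous solution A + B k and matching boundaries gives v_k = k (171 − k). Substituting k = 22: v_22 = 22 · 149 = 3278.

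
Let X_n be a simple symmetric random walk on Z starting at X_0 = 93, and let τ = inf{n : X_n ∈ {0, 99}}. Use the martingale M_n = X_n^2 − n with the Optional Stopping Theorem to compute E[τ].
E[τ] = 558

M_n = X_n^2 − n is a martingale (since E[X_{n+1}^2 | F_n] = X_n^2 + 1). By OST (τ has finite mean in a bounded region), E[M_τ] = E[M_0] = X_0^2 − 0 = 93^2 = 8649. Also E[M_τ] = E[X_τ^2] − E[τ]. The walk exits at 0 or 99, with P(hit 99 first) = 93/99, so E[X_τ^2] = 99^2 · 93/99 + 0 = 9207. Thus E[τ] = E[X_τ^2] − E[M_τ] = 9207 − 8649 = 558 = 93(99 − 93) = 558.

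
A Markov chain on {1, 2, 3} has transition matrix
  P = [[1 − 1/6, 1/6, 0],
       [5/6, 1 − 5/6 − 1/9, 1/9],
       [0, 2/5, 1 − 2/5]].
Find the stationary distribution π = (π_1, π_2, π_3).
π = (90/113, 18/113, 5/113)

This is a birth-death chain on three states, which satisfies detailed balance: π_1 · P_{12} = π_2 · P_{21} and π_2 · P_{23} = π_3 · P_{32}.
From π_1 · 1/6 = π_2 · 5/6: π_2/π_1 = (1/6)/(5/6) = 1/5.
From π_2 · 1/9 = π_3 · 2/5: π_3/π_2 = (1/9)/(2/5) = 5/18.
Take π_1 proportional to 1; then unnormalized π = (1, 1/5, 1/18). Normalize by dividing by the sum 113/90:
  π = (90/113, 18/113, 5/113).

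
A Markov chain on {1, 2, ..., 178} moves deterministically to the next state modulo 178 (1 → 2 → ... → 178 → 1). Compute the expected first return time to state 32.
E[T_32 | X_0 = 32] = 178

The chain cycles deterministically, so starting at state 32 it returns in exactly 178 steps. Equivalently, the stationary distribution is uniform π_j = 1/178 for every state j, so by Kac's formula E[T_32] = 1/π_32 = 178.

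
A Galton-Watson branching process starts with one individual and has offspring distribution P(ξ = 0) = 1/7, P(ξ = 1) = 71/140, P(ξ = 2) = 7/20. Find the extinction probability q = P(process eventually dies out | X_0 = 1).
q = 20/49

The pgf is f(s) = 1/7 + 71/140·s + 7/20·s². The extinction probability q is the smallest fixed point of f in [0, 1]. Setting s = f(s):
  7/20·s² + (71/140 − 1)·s + 1/7 = 0
  7/20·s² − (1/7 + 7/20)·s + 1/7 = 0
which factors as (s − 1)·(7/20·s − 1/7) = 0, giving roots s = 1 and s = (1/7)/(7/20) = 20/49.
Mean offspring μ = 71/140 + 2·7/20 = 169/140 > 1 (supercritical), so q < 1. The extinction probability is the smaller root: q = (1/7)/(7/20) = 20/49.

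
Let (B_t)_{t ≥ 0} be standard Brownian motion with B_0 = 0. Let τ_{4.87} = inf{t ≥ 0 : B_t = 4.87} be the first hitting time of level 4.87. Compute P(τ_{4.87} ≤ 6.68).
P(τ_{4.87} ≤ 6.68) = 2(1 − Φ(4.87/√6.68)) = 2(1 − Φ(1.8843)) ≈ 0.0595

By the reflection principle for standard BM, P(τ_b ≤ t) = 2 · P(B_t ≥ b). Since B_t ~ N(0, t), P(B_t ≥ 4.87) = 1 − Φ(4.87/√t) = 1 − Φ(4.87/√6.68) = 1 − Φ(1.8843) ≈ 0.02976. Doubling: P(τ_{4.87} ≤ 6.68) ≈ 2 · 0.02976 = 0.05952 ≈ 0.0595.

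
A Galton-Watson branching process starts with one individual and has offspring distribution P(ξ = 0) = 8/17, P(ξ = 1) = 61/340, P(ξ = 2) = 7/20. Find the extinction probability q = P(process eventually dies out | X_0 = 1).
q = 1

Mean offspring μ = 0·8/17 + 1·61/340 + 2·7/20 = 299/340 ≤ 1. For μ ≤ 1 with offspring not concentrated at 1, the Galton-Watson process goes extinct almost surely, so q = 1.
(Algebraic check: The pgf is f(s) = 8/17 + 61/340·s + 7/20·s². The extinction probability q is the smallest fixed point of f in [0, 1]. Setting s = f(s):
  7/20·s² + (61/340 − 1)·s + 8/17 = 0
  7/20·s² − (8/17 + 7/20)·s + 8/17 = 0
which factors as (s − 1)·(7/20·s − 8/17) = 0, giving roots s = 1 and s = (8/17)/(7/20) = 160/119. Since 160/119 ≥ 1, the smallest root in [0, 1] is s = 1.)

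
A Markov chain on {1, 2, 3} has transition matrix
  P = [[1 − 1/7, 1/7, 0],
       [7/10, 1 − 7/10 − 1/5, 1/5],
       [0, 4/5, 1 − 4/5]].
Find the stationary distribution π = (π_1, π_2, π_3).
π = (98/123, 20/123, 5/123)

This is a birth-death chain on three states, which satisfies detailed balance: π_1 · P_{12} = π_2 · P_{21} and π_2 · P_{23} = π_3 · P_{32}.
From π_1 · 1/7 = π_2 · 7/10: π_2/π_1 = (1/7)/(7/10) = 10/49.
From π_2 · 1/5 = π_3 · 4/5: π_3/π_2 = (1/5)/(4/5) = 1/4.
Take π_1 proportional to 1; then unnormalized π = (1, 10/49, 5/98). Normalize by dividing by the sum 123/98:
  π = (98/123, 20/123, 5/123).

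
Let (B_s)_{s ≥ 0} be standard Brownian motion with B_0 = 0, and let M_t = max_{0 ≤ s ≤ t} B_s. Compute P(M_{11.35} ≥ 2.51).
P(M_{11.35} ≥ 2.51) = 2·P(B_{11.35} ≥ 2.51) = 2(1 − Φ(2.51/√11.35)) ≈ 0.4563

By the reflection principle for Brownian motion, P(M_t ≥ a) = 2 · P(B_t ≥ a) for a ≥ 0. Since B_t ~ N(0, t), P(B_t ≥ 2.51) = 1 − Φ(2.51/√t) = 1 − Φ(2.51/√11.35) = 1 − Φ(0.7450). So
  P(M_{11.35} ≥ 2.51) = 2(1 − Φ(0.7450)) ≈ 0.4563.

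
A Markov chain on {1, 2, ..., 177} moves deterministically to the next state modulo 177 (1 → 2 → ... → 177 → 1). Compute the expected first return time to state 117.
E[T_117 | X_0 = 117] = 177

The chain cycles deterministically, so starting at state 117 it returns in exactly 177 steps. Equivalently, the stationary distribution is uniform π_j = 1/177 for every state j, so by Kac's formula E[T_117] = 1/π_117 = 177.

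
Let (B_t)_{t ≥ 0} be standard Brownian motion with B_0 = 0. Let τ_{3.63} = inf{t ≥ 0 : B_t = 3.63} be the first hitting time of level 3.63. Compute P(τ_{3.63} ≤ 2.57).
P(τ_{3.63} ≤ 2.57) = 2(1 − Φ(3.63/√2.57)) = 2(1 − Φ(2.2643)) ≈ 0.0236

By the reflection principle for standard BM, P(τ_b ≤ t) = 2 · P(B_t ≥ b). Since B_t ~ N(0, t), P(B_t ≥ 3.63) = 1 − Φ(3.63/√t) = 1 − Φ(3.63/√2.57) = 1 − Φ(2.2643) ≈ 0.01178. Doubling: P(τ_{3.63} ≤ 2.57) ≈ 2 · 0.01178 = 0.02356 ≈ 0.0236.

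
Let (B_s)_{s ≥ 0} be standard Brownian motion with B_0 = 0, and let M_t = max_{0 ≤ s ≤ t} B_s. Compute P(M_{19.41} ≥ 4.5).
P(M_{19.41} ≥ 4.5) = 2·P(B_{19.41} ≥ 4.5) = 2(1 − Φ(4.5/√19.41)) ≈ 0.3071

By the reflection principle for Brownian motion, P(M_t ≥ a) = 2 · P(B_t ≥ a) for a ≥ 0. Since B_t ~ N(0, t), P(B_t ≥ 4.5) = 1 − Φ(4.5/√t) = 1 − Φ(4.5/√19.41) = 1 − Φ(1.0214). So
  P(M_{19.41} ≥ 4.5) = 2(1 − Φ(1.0214)) ≈ 0.3071.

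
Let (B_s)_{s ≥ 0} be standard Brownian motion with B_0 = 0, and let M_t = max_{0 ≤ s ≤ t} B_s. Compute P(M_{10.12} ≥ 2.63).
P(M_{10.12} ≥ 2.63) = 2·P(B_{10.12} ≥ 2.63) = 2(1 − Φ(2.63/√10.12)) ≈ 0.4084

By the reflection principle for Brownian motion, P(M_t ≥ a) = 2 · P(B_t ≥ a) for a ≥ 0. Since B_t ~ N(0, t), P(B_t ≥ 2.63) = 1 − Φ(2.63/√t) = 1 − Φ(2.63/√10.12) = 1 − Φ(0.8267). So
  P(M_{10.12} ≥ 2.63) = 2(1 − Φ(0.8267)) ≈ 0.4084.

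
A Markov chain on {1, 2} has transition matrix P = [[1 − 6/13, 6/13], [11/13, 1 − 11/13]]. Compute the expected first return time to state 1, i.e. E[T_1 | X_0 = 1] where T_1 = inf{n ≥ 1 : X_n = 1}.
E[T_1 | X_0 = 1] = 1/π_1 = 17/11

For an irreducible recurrent Markov chain with stationary distribution π, E[T_i | X_0 = i] = 1/π_i (Kac's formula). Here π_1 = (11/13)/(6/13 + 11/13) = (11/13)/(17/13) = 11/17, so E[T_1 | X_0 = 1] = 1/π_1 = (6/13 + 11/13)/(11/13) = (17/13)/(11/13) = 17/11.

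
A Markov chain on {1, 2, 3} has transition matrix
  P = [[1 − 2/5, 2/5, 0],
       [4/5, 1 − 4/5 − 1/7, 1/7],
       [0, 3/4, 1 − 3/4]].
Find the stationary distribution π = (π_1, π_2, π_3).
π = (42/67, 21/67, 4/67)

This is a birth-death chain on three states, which satisfies detailed balance: π_1 · P_{12} = π_2 · P_{21} and π_2 · P_{23} = π_3 · P_{32}.
From π_1 · 2/5 = π_2 · 4/5: π_2/π_1 = (2/5)/(4/5) = 1/2.
From π_2 · 1/7 = π_3 · 3/4: π_3/π_2 = (1/7)/(3/4) = 4/21.
Take π_1 proportional to 1; then unnormalized π = (1, 1/2, 2/21). Normalize by dividing by the sum 67/42:
  π = (42/67, 21/67, 4/67).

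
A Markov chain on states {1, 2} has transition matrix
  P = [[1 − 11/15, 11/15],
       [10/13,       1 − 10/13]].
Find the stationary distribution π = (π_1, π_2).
π_1 = 150/293, π_2 = 143/293

Solve πP = π with π_1 + π_2 = 1. From πP = π: π_1 · (1 − 11/15) + π_2 · 10/13 = π_1 ⇒ π_2 · 10/13 = π_1 · 11/15 ⇒ π_2/π_1 = (11/15)/(10/13) = 143/150. Together with π_1 + π_2 = 1:
  π_1 = (10/13)/(11/15 + 10/13) = (10/13)/(293/195) = 150/293,
  π_2 = (11/15)/(11/15 + 10/13) = (11/15)/(293/195) = 143/293.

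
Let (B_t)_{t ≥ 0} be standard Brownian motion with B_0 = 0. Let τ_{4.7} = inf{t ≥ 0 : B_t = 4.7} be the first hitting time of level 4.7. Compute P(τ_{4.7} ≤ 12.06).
P(τ_{4.7} ≤ 12.06) = 2(1 − Φ(4.7/√12.06)) = 2(1 − Φ(1.3534)) ≈ 0.1759

By the reflection principle for standard BM, P(τ_b ≤ t) = 2 · P(B_t ≥ b). Since B_t ~ N(0, t), P(B_t ≥ 4.7) = 1 − Φ(4.7/√t) = 1 − Φ(4.7/√12.06) = 1 − Φ(1.3534) ≈ 0.08796. Doubling: P(τ_{4.7} ≤ 12.06) ≈ 2 · 0.08796 = 0.17592 ≈ 0.1759.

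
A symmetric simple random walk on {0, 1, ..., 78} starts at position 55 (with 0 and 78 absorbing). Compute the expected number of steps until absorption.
E[τ | X_0 = 55] = 1265

Let v_k = E[τ | X_0 = k]. Boundary: v_0 = v_78 = 0. Recurrence: v_k = 1 + (v_{k-1} + v_{k+1})/2 for 1 ≤ k ≤ 77. The particular solution to v_k − (v_{k-1} + v_{k+1})/2 = 1 is v_k = −k^2. Adding homogeneous solution A + B k and matching boundaries gives v_k = k (78 − k). Substituting k = 55: v_55 = 55 · 23 = 1265.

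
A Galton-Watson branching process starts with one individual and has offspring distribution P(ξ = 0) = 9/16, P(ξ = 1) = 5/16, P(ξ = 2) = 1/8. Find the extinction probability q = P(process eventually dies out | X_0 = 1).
q = 1

Mean offspring μ = 0·9/16 + 1·5/16 + 2·1/8 = 9/16 ≤ 1. For μ ≤ 1 with offspring not concentrated at 1, the Galton-Watson process goes extinct almost surely, so q = 1.
(Algebraic check: The pgf is f(s) = 9/16 + 5/16·s + 1/8·s². The extinction probability q is the smallest fixed point of f in [0, 1]. Setting s = f(s):
  1/8·s² + (5/16 − 1)·s + 9/16 = 0
  1/8·s² − (9/16 + 1/8)·s + 9/16 = 0
which factors as (s − 1)·(1/8·s − 9/16) = 0, giving roots s = 1 and s = (9/16)/(1/8) = 9/2. Since 9/2 ≥ 1, the smallest root in [0, 1] is s = 1.)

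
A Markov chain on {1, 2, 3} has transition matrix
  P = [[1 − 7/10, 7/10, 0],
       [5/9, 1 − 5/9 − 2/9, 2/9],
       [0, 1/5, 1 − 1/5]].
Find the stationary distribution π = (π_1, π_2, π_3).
π = (50/183, 21/61, 70/183)

This is a birth-death chain on three states, which satisfies detailed balance: π_1 · P_{12} = π_2 · P_{21} and π_2 · P_{23} = π_3 · P_{32}.
From π_1 · 7/10 = π_2 · 5/9: π_2/π_1 = (7/10)/(5/9) = 63/50.
From π_2 · 2/9 = π_3 · 1/5: π_3/π_2 = (2/9)/(1/5) = 10/9.
Take π_1 proportional to 1; then unnormalized π = (1, 63/50, 7/5). Normalize by dividing by the sum 183/50:
  π = (50/183, 21/61, 70/183).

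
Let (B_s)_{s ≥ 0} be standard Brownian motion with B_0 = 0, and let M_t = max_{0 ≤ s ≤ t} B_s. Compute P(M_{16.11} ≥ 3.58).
P(M_{16.11} ≥ 3.58) = 2·P(B_{16.11} ≥ 3.58) = 2(1 − Φ(3.58/√16.11)) ≈ 0.3724

By the reflection principle for Brownian motion, P(M_t ≥ a) = 2 · P(B_t ≥ a) for a ≥ 0. Since B_t ~ N(0, t), P(B_t ≥ 3.58) = 1 − Φ(3.58/√t) = 1 − Φ(3.58/√16.11) = 1 − Φ(0.8919). So
  P(M_{16.11} ≥ 3.58) = 2(1 − Φ(0.8919)) ≈ 0.3724.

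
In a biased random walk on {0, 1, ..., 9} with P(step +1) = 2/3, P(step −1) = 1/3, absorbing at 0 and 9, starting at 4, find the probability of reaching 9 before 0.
P(hit 9 before 0) = (1 − (1/2)^4) / (1 − (1/2)^9) = 480/511

Let u_k denote P(reach 9 before 0 | start at k). Boundary: u_0 = 0, u_9 = 1. Recurrence: u_k = 2/3·u_{k+1} + 1/3·u_{k-1} for 1 ≤ k ≤ 8. Try u_k = A + B·r^k with r = q/p = (1/3)/(2/3) = 1/2. Substitution satisfies the recurrence; boundary conditions give:
  u_k = (1 − r^k) / (1 − r^N) = (1 − (1/2)^4) / (1 − (1/2)^9) = 480/511.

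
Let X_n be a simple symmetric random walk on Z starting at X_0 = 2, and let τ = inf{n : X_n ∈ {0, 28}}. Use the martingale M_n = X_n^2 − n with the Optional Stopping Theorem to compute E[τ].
E[τ] = 52

M_n = X_n^2 − n is a martingale (since E[X_{n+1}^2 | F_n] = X_n^2 + 1). By OST (τ has finite mean in a bounded region), E[M_τ] = E[M_0] = X_0^2 − 0 = 2^2 = 4. Also E[M_τ] = E[X_τ^2] − E[τ]. The walk exits at 0 or 28, with P(hit 28 first) = 2/28, so E[X_τ^2] = 28^2 · 2/28 + 0 = 56. Thus E[τ] = E[X_τ^2] − E[M_τ] = 56 − 4 = 52 = 2(28 − 2) = 52.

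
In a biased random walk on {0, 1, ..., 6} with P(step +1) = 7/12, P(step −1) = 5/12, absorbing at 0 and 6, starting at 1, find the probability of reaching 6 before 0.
P(hit 6 before 0) = (1 − (5/7)^1) / (1 − (5/7)^6) = 16807/51012

Let u_k denote P(reach 6 before 0 | start at k). Boundary: u_0 = 0, u_6 = 1. Recurrence: u_k = 7/12·u_{k+1} + 5/12·u_{k-1} for 1 ≤ k ≤ 5. Try u_k = A + B·r^k with r = q/p = (5/12)/(7/12) = 5/7. Substitution satisfies the recurrence; boundary conditions give:
  u_k = (1 − r^k) / (1 − r^N) = (1 − (5/7)^1) / (1 − (5/7)^6) = 16807/51012.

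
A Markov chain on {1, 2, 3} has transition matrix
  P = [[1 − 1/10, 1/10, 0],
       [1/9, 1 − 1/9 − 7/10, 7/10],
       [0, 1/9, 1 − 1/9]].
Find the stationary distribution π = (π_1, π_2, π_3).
π = (100/757, 90/757, 567/757)

This is a birth-death chain on three states, which satisfies detailed balance: π_1 · P_{12} = π_2 · P_{21} and π_2 · P_{23} = π_3 · P_{32}.
From π_1 · 1/10 = π_2 · 1/9: π_2/π_1 = (1/10)/(1/9) = 9/10.
From π_2 · 7/10 = π_3 · 1/9: π_3/π_2 = (7/10)/(1/9) = 63/10.
Take π_1 proportional to 1; then unnormalized π = (1, 9/10, 567/100). Normalize by dividing by the sum 757/100:
  π = (100/757, 90/757, 567/757).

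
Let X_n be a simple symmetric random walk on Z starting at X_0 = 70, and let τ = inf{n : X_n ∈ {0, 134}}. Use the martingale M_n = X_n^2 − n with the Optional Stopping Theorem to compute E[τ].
E[τ] = 4480

M_n = X_n^2 − n is a martingale (since E[X_{n+1}^2 | F_n] = X_n^2 + 1). By OST (τ has finite mean in a bounded region), E[M_τ] = E[M_0] = X_0^2 − 0 = 70^2 = 4900. Also E[M_τ] = E[X_τ^2] − E[τ]. The walk exits at 0 or 134, with P(hit 134 first) = 70/134, so E[X_τ^2] = 134^2 · 70/134 + 0 = 9380. Thus E[τ] = E[X_τ^2] − E[M_τ] = 9380 − 4900 = 4480 = 70(134 − 70) = 4480.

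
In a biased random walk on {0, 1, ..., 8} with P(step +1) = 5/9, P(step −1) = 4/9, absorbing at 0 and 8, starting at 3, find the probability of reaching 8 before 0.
P(hit 8 before 0) = (1 − (4/5)^3) / (1 − (4/5)^8) = 190625/325089

Let u_k denote P(reach 8 before 0 | start at k). Boundary: u_0 = 0, u_8 = 1. Recurrence: u_k = 5/9·u_{k+1} + 4/9·u_{k-1} for 1 ≤ k ≤ 7. Try u_k = A + B·r^k with r = q/p = (4/9)/(5/9) = 4/5. Substitution satisfies the recurrence; boundary conditions give:
  u_k = (1 − r^k) / (1 − r^N) = (1 − (4/5)^3) / (1 − (4/5)^8) = 190625/325089.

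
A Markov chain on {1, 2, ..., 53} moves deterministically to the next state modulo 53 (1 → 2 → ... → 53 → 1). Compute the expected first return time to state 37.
E[T_37 | X_0 = 37] = 53

The chain cycles deterministically, so starting at state 37 it returns in exactly 53 steps. Equivalently, the stationary distribution is uniform π_j = 1/53 for every state j, so by Kac's formula E[T_37] = 1/π_37 = 53.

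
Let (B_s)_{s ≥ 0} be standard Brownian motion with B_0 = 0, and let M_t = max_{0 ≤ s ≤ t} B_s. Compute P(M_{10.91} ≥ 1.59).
P(M_{10.91} ≥ 1.59) = 2·P(B_{10.91} ≥ 1.59) = 2(1 − Φ(1.59/√10.91)) ≈ 0.6302

By the reflection principle for Brownian motion, P(M_t ≥ a) = 2 · P(B_t ≥ a) for a ≥ 0. Since B_t ~ N(0, t), P(B_t ≥ 1.59) = 1 − Φ(1.59/√t) = 1 − Φ(1.59/√10.91) = 1 − Φ(0.4814). So
  P(M_{10.91} ≥ 1.59) = 2(1 − Φ(0.4814)) ≈ 0.6302.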